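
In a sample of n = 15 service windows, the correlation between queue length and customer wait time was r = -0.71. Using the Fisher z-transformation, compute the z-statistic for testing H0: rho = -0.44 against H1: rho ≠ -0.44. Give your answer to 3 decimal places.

-1.437

z_r = atanh(-0.71) = -0.887184,  z_0 = atanh(-0.44) = -0.472231
SE = 1/√(n−3) = 1/√12 = 0.288675
z = (z_r − z_0)/SE = (-0.887184 − (-0.472231)) / 0.288675 = -0.414953 / 0.288675 = -1.437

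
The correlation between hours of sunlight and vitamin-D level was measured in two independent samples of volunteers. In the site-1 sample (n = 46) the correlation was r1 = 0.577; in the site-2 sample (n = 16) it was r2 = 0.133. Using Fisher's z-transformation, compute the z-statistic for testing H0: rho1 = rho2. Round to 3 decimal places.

z1 = atanh(0.577) = 0.657954,  z2 = atanh(0.133) = 0.133793
SE = √(1/(n1−3) + 1/(n2−3)) = √(1/43 + 1/13) = √(0.0232558 + 0.0769231) = √0.1001789 = 0.316511
z = (z1 − z2)/SE = (0.657954 − 0.133793) / 0.316511 = 0.524161 / 0.316511 = 1.656

1.656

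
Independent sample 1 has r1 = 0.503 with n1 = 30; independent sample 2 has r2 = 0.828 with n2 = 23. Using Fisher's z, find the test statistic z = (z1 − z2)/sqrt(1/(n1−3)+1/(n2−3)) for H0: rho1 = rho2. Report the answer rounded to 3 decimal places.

-2.130

Fisher z-transforms: z1 = atanh(0.503) = 0.553314, z2 = atanh(0.828) = 1.181742; difference d = -0.628428
Var(d) = 1/27 + 1/20 = 0.0370370 + 0.0500000 = 0.0870370
z = d/√Var(d) = -0.628428 / √0.0870370 = -0.628428 / 0.295020 = -2.130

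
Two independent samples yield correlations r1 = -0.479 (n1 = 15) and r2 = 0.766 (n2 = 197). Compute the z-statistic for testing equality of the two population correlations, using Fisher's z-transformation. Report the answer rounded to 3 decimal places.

Fisher z-transforms: z1 = atanh(-0.479) = -0.521686, z2 = atanh(0.766) = 1.010576; difference d = -1.532262
Var(d) = 1/12 + 1/194 = 0.0833333 + 0.0051546 = 0.0884879
z = d/√Var(d) = -1.532262 / √0.0884879 = -1.532262 / 0.297469 = -5.151

-5.151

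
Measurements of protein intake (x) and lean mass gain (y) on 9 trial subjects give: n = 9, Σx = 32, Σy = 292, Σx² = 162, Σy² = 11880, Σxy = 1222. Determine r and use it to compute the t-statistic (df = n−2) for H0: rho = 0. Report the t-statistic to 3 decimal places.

1.695

S_xy = nΣxy − ΣxΣy = 9·1222 − 32·292 = 10998 − 9344 = 1654
S_xx = nΣx² − (Σx)² = 9·162 − 32² = 1458 − 1024 = 434
S_yy = nΣy² − (Σy)² = 9·11880 − 292² = 106920 − 85264 = 21656
r = S_xy / √(S_xx·S_yy) = 1654 / √(434·21656) = 1654 / √9398704 = 1654 / 3065.7306 = 0.5395
t = r·√(n−2)/√(1−r²) = 0.5395·√7 / √(1−0.291060) = 1.427383 / 0.841986 = 1.695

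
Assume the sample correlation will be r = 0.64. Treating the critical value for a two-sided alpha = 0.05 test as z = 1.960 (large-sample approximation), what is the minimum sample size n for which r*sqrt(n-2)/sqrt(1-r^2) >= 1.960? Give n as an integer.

r√(n−2)/√(1−r²) ≥ 1.960  ⇔  n−2 ≥ (1.960)²·(1−r²)/r²
(1−r²)/r² = (1−0.4096)/0.4096 = 1.4414
n ≥ 2 + 3.8416·1.4414 = 2 + 5.5373 = 7.5373
⌈7.5373⌉ = 8

8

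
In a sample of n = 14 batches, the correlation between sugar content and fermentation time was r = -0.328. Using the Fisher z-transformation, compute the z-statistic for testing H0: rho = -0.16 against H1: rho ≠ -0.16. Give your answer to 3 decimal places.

-0.594

Fisher z: atanh(-0.328) = -0.340585, atanh(-0.16) = -0.161387
z = (z_r − z_0)·√(n−3) = (-0.340585 − (-0.161387))·√11 = -0.179198 · 3.316625 = -0.594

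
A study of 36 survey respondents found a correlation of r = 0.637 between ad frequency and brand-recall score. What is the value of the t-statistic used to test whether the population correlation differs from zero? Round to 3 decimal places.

t = r·√(n−2) / √(1−r²) with r = 0.637, n = 36
  = 0.637·√34 / √(1 − 0.405769)
  = 0.637·5.830952 / 0.770864
  = 3.714316 / 0.770864 = 4.818

4.818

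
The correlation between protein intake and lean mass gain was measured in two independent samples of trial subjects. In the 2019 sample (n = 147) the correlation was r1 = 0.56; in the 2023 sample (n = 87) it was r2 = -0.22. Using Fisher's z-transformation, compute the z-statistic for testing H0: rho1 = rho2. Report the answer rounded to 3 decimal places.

6.238

z1 = atanh(0.56) = 0.632833,  z2 = atanh(-0.22) = -0.223656
SE = √(1/(n1−3) + 1/(n2−3)) = √(1/144 + 1/84) = √(0.0069444 + 0.0119048) = √0.0188492 = 0.137292
z = (z1 − z2)/SE = (0.632833 − (-0.223656)) / 0.137292 = 0.856489 / 0.137292 = 6.238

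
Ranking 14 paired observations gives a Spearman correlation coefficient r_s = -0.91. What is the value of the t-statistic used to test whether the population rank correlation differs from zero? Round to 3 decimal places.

t = r_s·√(n−2) / √(1−r_s²) with r_s = -0.91, n = 14
  = -0.91·√12 / √(1 − 0.8281)
  = -0.91·3.464102 / 0.414608
  = -3.152333 / 0.414608 = -7.603

-7.603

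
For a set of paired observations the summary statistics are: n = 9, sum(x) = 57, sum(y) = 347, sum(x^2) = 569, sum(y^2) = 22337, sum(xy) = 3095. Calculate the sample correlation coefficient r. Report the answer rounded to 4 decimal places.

0.6574

S_xy = nΣxy − ΣxΣy = 9·3095 − 57·347 = 27855 − 19779 = 8076
S_xx = nΣx² − (Σx)² = 9·569 − 57² = 5121 − 3249 = 1872
S_yy = nΣy² − (Σy)² = 9·22337 − 347² = 201033 − 120409 = 80624
r = S_xy / √(S_xx·S_yy) = 8076 / √(1872·80624) = 8076 / √150928128 = 8076 / 12285.2809 = 0.6574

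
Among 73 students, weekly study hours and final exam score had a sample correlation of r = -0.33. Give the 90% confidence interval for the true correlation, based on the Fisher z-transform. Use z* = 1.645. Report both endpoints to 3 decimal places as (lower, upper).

(-0.493, -0.145)

z_r = atanh(-0.33) = -0.342828;  SE = 1/√(n−3) = 1/√70 = 0.119523
z-limits: -0.342828 ± 1.645·0.119523 = -0.342828 ± 0.196615 = [-0.539443, -0.146213]
ρ-limits: (tanh -0.539443, tanh -0.146213) = (-0.493, -0.145)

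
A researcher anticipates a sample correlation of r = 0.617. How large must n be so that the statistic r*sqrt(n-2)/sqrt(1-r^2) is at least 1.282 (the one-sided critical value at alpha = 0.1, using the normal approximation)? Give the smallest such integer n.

Need r·√(n−2)/√(1−r²) ≥ 1.282
√(n−2) ≥ 1.282·√(1−0.380689) / 0.617 = 1.282·0.786963 / 0.617 = 1.6351
n−2 ≥ 2.6736  ⇒  n ≥ 4.6736
Smallest integer n = 5

5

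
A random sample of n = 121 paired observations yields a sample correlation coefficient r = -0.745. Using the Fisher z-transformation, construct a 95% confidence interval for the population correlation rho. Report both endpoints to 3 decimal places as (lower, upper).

(-0.815, -0.653)

z_r = atanh(-0.745) = -0.961623;  SE = 1/√(n−3) = 1/√118 = 0.092057
z-limits: -0.961623 ± 1.960·0.092057 = -0.961623 ± 0.180432 = [-1.142055, -0.781191]
ρ-limits: (tanh -1.142055, tanh -0.781191) = (-0.815, -0.653)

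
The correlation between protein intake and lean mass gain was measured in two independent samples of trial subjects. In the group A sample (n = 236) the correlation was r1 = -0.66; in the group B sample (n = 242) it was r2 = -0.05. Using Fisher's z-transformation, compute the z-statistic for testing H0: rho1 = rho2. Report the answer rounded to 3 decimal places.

Fisher z-transforms: z1 = atanh(-0.66) = -0.792814, z2 = atanh(-0.05) = -0.050042; difference d = -0.742772
Var(d) = 1/233 + 1/239 = 0.0042918 + 0.0041841 = 0.0084759
z = d/√Var(d) = -0.742772 / √0.0084759 = -0.742772 / 0.092065 = -8.068

-8.068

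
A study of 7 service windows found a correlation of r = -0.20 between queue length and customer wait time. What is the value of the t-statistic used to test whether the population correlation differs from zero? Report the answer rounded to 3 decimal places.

-0.456

t = r·√(n−2) / √(1−r²) with r = -0.20, n = 7
  = -0.20·√5 / √(1 − 0.0400)
  = -0.20·2.236068 / 0.979796
  = -0.447214 / 0.979796 = -0.456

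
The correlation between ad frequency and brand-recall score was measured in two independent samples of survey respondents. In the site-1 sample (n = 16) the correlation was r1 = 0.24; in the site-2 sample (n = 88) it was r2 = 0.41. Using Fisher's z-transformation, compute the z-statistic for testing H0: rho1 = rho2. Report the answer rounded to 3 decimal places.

-0.641

z1 = atanh(0.24) = 0.244774,  z2 = atanh(0.41) = 0.435611
SE = √(1/(n1−3) + 1/(n2−3)) = √(1/13 + 1/85) = √(0.0769231 + 0.0117647) = √0.0886878 = 0.297805
z = (z1 − z2)/SE = (0.244774 − 0.435611) / 0.297805 = -0.190837 / 0.297805 = -0.641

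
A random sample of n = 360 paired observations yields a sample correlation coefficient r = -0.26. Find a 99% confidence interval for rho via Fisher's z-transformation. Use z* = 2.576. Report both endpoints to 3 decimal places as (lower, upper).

Fisher z: z_r = atanh(r) = ½·ln((1+(-0.26))/(1−(-0.26))) = -0.266108
SE(z) = 1/√(n−3) = 1/√357 = 0.052926
99% ⇒ z* = 2.576; margin = 2.576·0.052926 = 0.136337
CI on z-scale: (-0.402445, -0.129771)
Back-transform: tanh(-0.402445) = -0.382039, tanh(-0.129771) = -0.129047

(-0.382, -0.129)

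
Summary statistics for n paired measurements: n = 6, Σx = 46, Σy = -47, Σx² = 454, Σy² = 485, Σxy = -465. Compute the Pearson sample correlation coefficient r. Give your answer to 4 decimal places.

-0.9619

Numerator: nΣxy − (Σx)(Σy) = 6·(-465) − (46)(-47) = -628
Denominator: √[(nΣx²−(Σx)²)(nΣy²−(Σy)²)]
  nΣx²−(Σx)² = 6·454 − 2116 = 608;  nΣy²−(Σy)² = 6·485 − 2209 = 701
  √(608·701) = √426208 = 652.8461
r = -628 / 652.8461 = -0.9619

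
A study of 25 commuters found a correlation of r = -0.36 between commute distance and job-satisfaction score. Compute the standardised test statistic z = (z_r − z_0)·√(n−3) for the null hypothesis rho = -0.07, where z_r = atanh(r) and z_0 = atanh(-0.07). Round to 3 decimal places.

Fisher z: atanh(-0.36) = -0.376886, atanh(-0.07) = -0.070115
z = (z_r − z_0)·√(n−3) = (-0.376886 − (-0.070115))·√22 = -0.306771 · 4.690416 = -1.439

-1.439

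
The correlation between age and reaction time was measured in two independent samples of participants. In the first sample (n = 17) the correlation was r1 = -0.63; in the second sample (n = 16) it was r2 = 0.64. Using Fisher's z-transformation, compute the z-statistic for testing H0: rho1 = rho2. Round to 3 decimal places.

-3.893

Fisher z-transforms: z1 = atanh(-0.63) = -0.741416, z2 = atanh(0.64) = 0.758174; difference d = -1.499590
Var(d) = 1/14 + 1/13 = 0.0714286 + 0.0769231 = 0.1483517
z = d/√Var(d) = -1.499590 / √0.1483517 = -1.499590 / 0.385165 = -3.893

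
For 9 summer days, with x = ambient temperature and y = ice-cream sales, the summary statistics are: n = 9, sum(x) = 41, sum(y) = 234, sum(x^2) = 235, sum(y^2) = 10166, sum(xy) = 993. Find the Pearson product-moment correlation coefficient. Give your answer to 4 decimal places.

-0.1645

Numerator: nΣxy − (Σx)(Σy) = 9·993 − (41)(234) = -657
Denominator: √[(nΣx²−(Σx)²)(nΣy²−(Σy)²)]
  nΣx²−(Σx)² = 9·235 − 1681 = 434;  nΣy²−(Σy)² = 9·10166 − 54756 = 36738
  √(434·36738) = √15944292 = 3993.0304
r = -657 / 3993.0304 = -0.1645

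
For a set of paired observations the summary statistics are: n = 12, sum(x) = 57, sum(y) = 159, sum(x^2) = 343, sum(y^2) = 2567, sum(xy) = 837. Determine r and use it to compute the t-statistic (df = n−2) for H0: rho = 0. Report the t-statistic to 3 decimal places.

S_xy = nΣxy − ΣxΣy = 12·837 − 57·159 = 10044 − 9063 = 981
S_xx = nΣx² − (Σx)² = 12·343 − 57² = 4116 − 3249 = 867
S_yy = nΣy² − (Σy)² = 12·2567 − 159² = 30804 − 25281 = 5523
r = S_xy / √(S_xx·S_yy) = 981 / √(867·5523) = 981 / √4788441 = 981 / 2188.2507 = 0.4483
t = r·√(n−2)/√(1−r²) = 0.4483·√10 / √(1−0.200973) = 1.417649 / 0.893883 = 1.586

1.586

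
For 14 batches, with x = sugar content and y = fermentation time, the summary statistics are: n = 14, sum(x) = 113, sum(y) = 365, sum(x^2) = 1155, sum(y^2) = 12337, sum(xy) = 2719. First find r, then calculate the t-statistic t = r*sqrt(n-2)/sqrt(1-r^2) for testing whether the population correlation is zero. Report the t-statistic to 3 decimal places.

Numerator: nΣxy − (Σx)(Σy) = 14·2719 − (113)(365) = -3179
Denominator: √[(nΣx²−(Σx)²)(nΣy²−(Σy)²)]
  nΣx²−(Σx)² = 14·1155 − 12769 = 3401;  nΣy²−(Σy)² = 14·12337 − 133225 = 39493
  √(3401·39493) = √134315693 = 11589.4647
r = -3179 / 11589.4647 = -0.2743
t = r·√(n−2)/√(1−r²) = -0.2743·√12 / √(1−0.075240) = -0.950203 / 0.961644 = -0.988

-0.988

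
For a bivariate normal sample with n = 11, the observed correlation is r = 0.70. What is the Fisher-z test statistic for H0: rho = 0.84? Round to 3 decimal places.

z_r = atanh(0.70) = 0.867301,  z_0 = atanh(0.84) = 1.221174
SE = 1/√(n−3) = 1/√8 = 0.353553
z = (z_r − z_0)/SE = (0.867301 − 1.221174) / 0.353553 = -0.353873 / 0.353553 = -1.001

-1.001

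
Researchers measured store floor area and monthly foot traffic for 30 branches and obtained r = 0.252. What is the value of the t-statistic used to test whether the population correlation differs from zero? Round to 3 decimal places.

1 − r² = 1 − 0.063504 = 0.936496;  √(1−r²) = 0.967727
√(n−2) = √28 = 5.291503
t = r·√(n−2)/√(1−r²) = 0.252 · 5.291503 / 0.967727 = 1.378

1.378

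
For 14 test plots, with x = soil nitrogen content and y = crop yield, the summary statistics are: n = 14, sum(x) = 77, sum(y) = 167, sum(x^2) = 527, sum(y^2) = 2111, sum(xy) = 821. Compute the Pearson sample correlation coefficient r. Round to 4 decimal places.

S_xy = nΣxy − ΣxΣy = 14·821 − 77·167 = 11494 − 12859 = -1365
S_xx = nΣx² − (Σx)² = 14·527 − 77² = 7378 − 5929 = 1449
S_yy = nΣy² − (Σy)² = 14·2111 − 167² = 29554 − 27889 = 1665
r = S_xy / √(S_xx·S_yy) = -1365 / √(1449·1665) = -1365 / √2412585 = -1365 / 1553.2498 = -0.8788

-0.8788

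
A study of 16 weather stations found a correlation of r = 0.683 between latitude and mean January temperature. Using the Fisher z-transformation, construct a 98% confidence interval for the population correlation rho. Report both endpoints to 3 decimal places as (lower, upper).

Fisher z: z_r = atanh(r) = ½·ln((1+0.683)/(1−0.683)) = 0.834716
SE(z) = 1/√(n−3) = 1/√13 = 0.277350
98% ⇒ z* = 2.326; margin = 2.326·0.277350 = 0.645116
CI on z-scale: (0.189600, 1.479832)
Back-transform: tanh(0.189600) = 0.187360, tanh(1.479832) = 0.901437

(0.187, 0.901)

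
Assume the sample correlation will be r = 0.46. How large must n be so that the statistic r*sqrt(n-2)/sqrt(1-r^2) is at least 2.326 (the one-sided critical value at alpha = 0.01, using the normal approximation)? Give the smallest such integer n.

r√(n−2)/√(1−r²) ≥ 2.326  ⇔  n−2 ≥ (2.326)²·(1−r²)/r²
(1−r²)/r² = (1−0.2116)/0.2116 = 3.7259
n ≥ 2 + 5.410276·3.7259 = 2 + 20.1581 = 22.1581
⌈22.1581⌉ = 23

23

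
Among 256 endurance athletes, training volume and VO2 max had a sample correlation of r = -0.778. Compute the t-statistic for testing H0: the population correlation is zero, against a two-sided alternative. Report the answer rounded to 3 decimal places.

-19.736

1 − r² = 1 − 0.605284 = 0.394716;  √(1−r²) = 0.628264
√(n−2) = √254 = 15.937377
t = r·√(n−2)/√(1−r²) = -0.778 · 15.937377 / 0.628264 = -19.736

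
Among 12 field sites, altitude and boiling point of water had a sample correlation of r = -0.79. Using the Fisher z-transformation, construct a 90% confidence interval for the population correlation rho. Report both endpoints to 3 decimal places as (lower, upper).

(-0.925, -0.480)

Fisher z: z_r = atanh(r) = ½·ln((1+(-0.79))/(1−(-0.79))) = -1.071432
SE(z) = 1/√(n−3) = 1/√9 = 0.333333
90% ⇒ z* = 1.645; margin = 1.645·0.333333 = 0.548333
CI on z-scale: (-1.619765, -0.523099)
Back-transform: tanh(-1.619765) = -0.924590, tanh(-0.523099) = -0.480088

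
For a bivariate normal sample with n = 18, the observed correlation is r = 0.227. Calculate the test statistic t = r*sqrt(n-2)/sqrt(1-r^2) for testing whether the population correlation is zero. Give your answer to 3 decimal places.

1 − r² = 1 − 0.051529 = 0.948471;  √(1−r²) = 0.973895
√(n−2) = √16 = 4.000000
t = r·√(n−2)/√(1−r²) = 0.227 · 4.000000 / 0.973895 = 0.932

0.932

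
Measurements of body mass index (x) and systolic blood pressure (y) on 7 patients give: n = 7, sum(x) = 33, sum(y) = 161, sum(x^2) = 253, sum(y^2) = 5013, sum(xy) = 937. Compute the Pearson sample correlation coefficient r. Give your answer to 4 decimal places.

0.4982

S_xy = nΣxy − ΣxΣy = 7·937 − 33·161 = 6559 − 5313 = 1246
S_xx = nΣx² − (Σx)² = 7·253 − 33² = 1771 − 1089 = 682
S_yy = nΣy² − (Σy)² = 7·5013 − 161² = 35091 − 25921 = 9170
r = S_xy / √(S_xx·S_yy) = 1246 / √(682·9170) = 1246 / √6253940 = 1246 / 2500.7879 = 0.4982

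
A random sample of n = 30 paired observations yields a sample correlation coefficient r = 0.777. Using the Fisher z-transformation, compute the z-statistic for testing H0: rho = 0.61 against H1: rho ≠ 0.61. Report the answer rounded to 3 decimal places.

1.709

Fisher z: atanh(0.777) = 1.037755, atanh(0.61) = 0.708921
z = (z_r − z_0)·√(n−3) = (1.037755 − 0.708921)·√27 = 0.328834 · 5.196152 = 1.709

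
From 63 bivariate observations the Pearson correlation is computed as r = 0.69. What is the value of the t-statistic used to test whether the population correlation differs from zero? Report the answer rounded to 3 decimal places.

7.445

t = r·√(n−2) / √(1−r²) with r = 0.69, n = 63
  = 0.69·√61 / √(1 − 0.4761)
  = 0.69·7.810250 / 0.723809
  = 5.389072 / 0.723809 = 7.445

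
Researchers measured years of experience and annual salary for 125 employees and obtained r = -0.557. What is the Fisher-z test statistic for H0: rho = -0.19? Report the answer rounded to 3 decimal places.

Fisher z: atanh(-0.557) = -0.628473, atanh(-0.19) = -0.192337
z = (z_r − z_0)·√(n−3) = (-0.628473 − (-0.192337))·√122 = -0.436136 · 11.045361 = -4.817

-4.817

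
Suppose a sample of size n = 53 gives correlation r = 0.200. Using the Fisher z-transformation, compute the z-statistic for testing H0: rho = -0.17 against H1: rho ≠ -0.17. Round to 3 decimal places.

z_r = atanh(0.200) = 0.202733,  z_0 = atanh(-0.17) = -0.171667
SE = 1/√(n−3) = 1/√50 = 0.141421
z = (z_r − z_0)/SE = (0.202733 − (-0.171667)) / 0.141421 = 0.374400 / 0.141421 = 2.647

2.647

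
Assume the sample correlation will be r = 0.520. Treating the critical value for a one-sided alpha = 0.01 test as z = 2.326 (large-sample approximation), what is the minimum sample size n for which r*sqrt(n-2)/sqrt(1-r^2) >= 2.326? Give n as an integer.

Need r·√(n−2)/√(1−r²) ≥ 2.326
√(n−2) ≥ 2.326·√(1−0.270400) / 0.520 = 2.326·0.854166 / 0.520 = 3.8208
n−2 ≥ 14.5985  ⇒  n ≥ 16.5985
Smallest integer n = 17

17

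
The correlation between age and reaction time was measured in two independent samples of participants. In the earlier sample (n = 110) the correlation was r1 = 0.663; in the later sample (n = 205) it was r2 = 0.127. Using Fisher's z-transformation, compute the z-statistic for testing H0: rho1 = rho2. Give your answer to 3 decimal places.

Fisher z-transforms: z1 = atanh(0.663) = 0.798148, z2 = atanh(0.127) = 0.127689; difference d = 0.670459
Var(d) = 1/107 + 1/202 = 0.0093458 + 0.0049505 = 0.0142963
z = d/√Var(d) = 0.670459 / √0.0142963 = 0.670459 / 0.119567 = 5.607

5.607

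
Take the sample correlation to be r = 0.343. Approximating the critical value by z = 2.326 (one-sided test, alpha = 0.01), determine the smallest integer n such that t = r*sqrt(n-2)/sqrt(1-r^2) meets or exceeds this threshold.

43

r√(n−2)/√(1−r²) ≥ 2.326  ⇔  n−2 ≥ (2.326)²·(1−r²)/r²
(1−r²)/r² = (1−0.117649)/0.117649 = 7.4999
n ≥ 2 + 5.410276·7.4999 = 2 + 40.5765 = 42.5765
⌈42.5765⌉ = 43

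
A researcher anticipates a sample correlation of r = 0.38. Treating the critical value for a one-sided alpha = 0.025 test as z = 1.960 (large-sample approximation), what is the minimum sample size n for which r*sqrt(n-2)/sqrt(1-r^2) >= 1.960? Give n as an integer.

25

r√(n−2)/√(1−r²) ≥ 1.960  ⇔  n−2 ≥ (1.960)²·(1−r²)/r²
(1−r²)/r² = (1−0.1444)/0.1444 = 5.9252
n ≥ 2 + 3.8416·5.9252 = 2 + 22.7622 = 24.7622
⌈24.7622⌉ = 25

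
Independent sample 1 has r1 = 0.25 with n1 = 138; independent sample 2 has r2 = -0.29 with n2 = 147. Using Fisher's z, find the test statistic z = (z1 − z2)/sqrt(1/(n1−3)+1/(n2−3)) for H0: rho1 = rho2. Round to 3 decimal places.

Fisher z-transforms: z1 = atanh(0.25) = 0.255413, z2 = atanh(-0.29) = -0.298566; difference d = 0.553979
Var(d) = 1/135 + 1/144 = 0.0074074 + 0.0069444 = 0.0143518
z = d/√Var(d) = 0.553979 / √0.0143518 = 0.553979 / 0.119799 = 4.624

4.624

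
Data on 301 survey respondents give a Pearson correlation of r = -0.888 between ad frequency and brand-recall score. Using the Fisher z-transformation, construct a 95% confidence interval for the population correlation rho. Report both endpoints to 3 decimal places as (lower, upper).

z_r = atanh(-0.888) = -1.412387;  SE = 1/√(n−3) = 1/√298 = 0.057928
z-limits: -1.412387 ± 1.960·0.057928 = -1.412387 ± 0.113539 = [-1.525926, -1.298848]
ρ-limits: (tanh -1.525926, tanh -1.298848) = (-0.910, -0.861)

(-0.910, -0.861)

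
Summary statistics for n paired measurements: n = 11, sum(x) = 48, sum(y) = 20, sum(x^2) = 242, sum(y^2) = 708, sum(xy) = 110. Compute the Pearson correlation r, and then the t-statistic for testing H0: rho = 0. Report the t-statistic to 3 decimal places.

Numerator: nΣxy − (Σx)(Σy) = 11·110 − (48)(20) = 250
Denominator: √[(nΣx²−(Σx)²)(nΣy²−(Σy)²)]
  nΣx²−(Σx)² = 11·242 − 2304 = 358;  nΣy²−(Σy)² = 11·708 − 400 = 7388
  √(358·7388) = √2644904 = 1626.3161
r = 250 / 1626.3161 = 0.1537
t = r·√(n−2)/√(1−r²) = 0.1537·√9 / √(1−0.023624) = 0.461100 / 0.988117 = 0.467

0.467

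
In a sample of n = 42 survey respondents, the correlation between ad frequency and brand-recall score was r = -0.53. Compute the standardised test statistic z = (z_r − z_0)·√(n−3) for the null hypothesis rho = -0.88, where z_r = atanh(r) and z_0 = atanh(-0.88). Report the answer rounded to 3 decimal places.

4.906

Fisher z: atanh(-0.53) = -0.590145, atanh(-0.88) = -1.375768
z = (z_r − z_0)·√(n−3) = (-0.590145 − (-1.375768))·√39 = 0.785623 · 6.244998 = 4.906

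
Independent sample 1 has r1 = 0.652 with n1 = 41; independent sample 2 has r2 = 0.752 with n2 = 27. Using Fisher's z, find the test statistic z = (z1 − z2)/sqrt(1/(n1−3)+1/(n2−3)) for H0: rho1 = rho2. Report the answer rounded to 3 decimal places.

Fisher z-transforms: z1 = atanh(0.652) = 0.778770, z2 = atanh(0.752) = 0.977542; difference d = -0.198772
Var(d) = 1/38 + 1/24 = 0.0263158 + 0.0416667 = 0.0679825
z = d/√Var(d) = -0.198772 / √0.0679825 = -0.198772 / 0.260735 = -0.762

-0.762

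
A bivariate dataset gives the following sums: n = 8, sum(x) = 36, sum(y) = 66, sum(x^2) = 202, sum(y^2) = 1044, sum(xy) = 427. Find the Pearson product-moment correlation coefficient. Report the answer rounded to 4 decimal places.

Numerator: nΣxy − (Σx)(Σy) = 8·427 − (36)(66) = 1040
Denominator: √[(nΣx²−(Σx)²)(nΣy²−(Σy)²)]
  nΣx²−(Σx)² = 8·202 − 1296 = 320;  nΣy²−(Σy)² = 8·1044 − 4356 = 3996
  √(320·3996) = √1278720 = 1130.8050
r = 1040 / 1130.8050 = 0.9197

0.9197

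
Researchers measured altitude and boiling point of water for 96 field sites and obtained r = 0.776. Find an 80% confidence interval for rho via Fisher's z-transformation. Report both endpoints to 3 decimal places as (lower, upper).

(0.717, 0.824)

z_r = atanh(0.776) = 1.035236;  SE = 1/√(n−3) = 1/√93 = 0.103695
z-limits: 1.035236 ± 1.282·0.103695 = 1.035236 ± 0.132937 = [0.902299, 1.168173]
ρ-limits: (tanh 0.902299, tanh 1.168173) = (0.717, 0.824)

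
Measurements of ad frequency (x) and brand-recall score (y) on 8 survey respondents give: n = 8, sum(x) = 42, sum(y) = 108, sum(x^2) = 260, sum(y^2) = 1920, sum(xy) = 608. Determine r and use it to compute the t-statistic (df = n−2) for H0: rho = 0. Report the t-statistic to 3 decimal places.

0.780

S_xy = nΣxy − ΣxΣy = 8·608 − 42·108 = 4864 − 4536 = 328
S_xx = nΣx² − (Σx)² = 8·260 − 42² = 2080 − 1764 = 316
S_yy = nΣy² − (Σy)² = 8·1920 − 108² = 15360 − 11664 = 3696
r = S_xy / √(S_xx·S_yy) = 328 / √(316·3696) = 328 / √1167936 = 328 / 1080.7109 = 0.3035
t = r·√(n−2)/√(1−r²) = 0.3035·√6 / √(1−0.092112) = 0.743420 / 0.952832 = 0.780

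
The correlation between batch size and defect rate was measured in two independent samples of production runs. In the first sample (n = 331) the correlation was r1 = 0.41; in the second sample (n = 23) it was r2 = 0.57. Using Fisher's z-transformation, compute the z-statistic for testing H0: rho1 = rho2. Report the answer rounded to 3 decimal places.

Fisher z-transforms: z1 = atanh(0.41) = 0.435611, z2 = atanh(0.57) = 0.647523; difference d = -0.211912
Var(d) = 1/328 + 1/20 = 0.0030488 + 0.0500000 = 0.0530488
z = d/√Var(d) = -0.211912 / √0.0530488 = -0.211912 / 0.230323 = -0.920

-0.920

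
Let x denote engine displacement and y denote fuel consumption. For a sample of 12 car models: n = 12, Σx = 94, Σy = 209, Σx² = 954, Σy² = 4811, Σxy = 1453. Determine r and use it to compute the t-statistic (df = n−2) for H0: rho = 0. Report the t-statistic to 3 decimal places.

Numerator: nΣxy − (Σx)(Σy) = 12·1453 − (94)(209) = -2210
Denominator: √[(nΣx²−(Σx)²)(nΣy²−(Σy)²)]
  nΣx²−(Σx)² = 12·954 − 8836 = 2612;  nΣy²−(Σy)² = 12·4811 − 43681 = 14051
  √(2612·14051) = √36701212 = 6058.1525
r = -2210 / 6058.1525 = -0.3648
t = r·√(n−2)/√(1−r²) = -0.3648·√10 / √(1−0.133079) = -1.153599 / 0.931086 = -1.239

-1.239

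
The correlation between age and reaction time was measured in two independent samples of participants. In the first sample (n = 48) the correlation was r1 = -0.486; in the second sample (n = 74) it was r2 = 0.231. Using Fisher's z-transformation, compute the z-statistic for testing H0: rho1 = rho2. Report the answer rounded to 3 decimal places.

-4.020

Fisher z-transforms: z1 = atanh(-0.486) = -0.530810, z2 = atanh(0.231) = 0.235246; difference d = -0.766056
Var(d) = 1/45 + 1/71 = 0.0222222 + 0.0140845 = 0.0363067
z = d/√Var(d) = -0.766056 / √0.0363067 = -0.766056 / 0.190543 = -4.020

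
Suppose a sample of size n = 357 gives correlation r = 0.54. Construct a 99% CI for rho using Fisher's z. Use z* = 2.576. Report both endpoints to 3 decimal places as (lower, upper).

(0.436, 0.630)

z_r = atanh(0.54) = 0.604156;  SE = 1/√(n−3) = 1/√354 = 0.053149
z-limits: 0.604156 ± 2.576·0.053149 = 0.604156 ± 0.136912 = [0.467244, 0.741068]
ρ-limits: (tanh 0.467244, tanh 0.741068) = (0.436, 0.630)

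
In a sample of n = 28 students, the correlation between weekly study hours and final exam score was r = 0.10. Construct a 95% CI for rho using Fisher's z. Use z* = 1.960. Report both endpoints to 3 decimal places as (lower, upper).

z_r = atanh(0.10) = 0.100335;  SE = 1/√(n−3) = 1/√25 = 0.200000
z-limits: 0.100335 ± 1.960·0.200000 = 0.100335 ± 0.392000 = [-0.291665, 0.492335]
ρ-limits: (tanh -0.291665, tanh 0.492335) = (-0.284, 0.456)

(-0.284, 0.456)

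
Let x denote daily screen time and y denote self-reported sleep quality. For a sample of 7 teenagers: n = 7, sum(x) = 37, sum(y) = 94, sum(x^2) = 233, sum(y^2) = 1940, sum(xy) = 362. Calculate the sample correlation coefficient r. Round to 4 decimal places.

-0.8467

Numerator: nΣxy − (Σx)(Σy) = 7·362 − (37)(94) = -944
Denominator: √[(nΣx²−(Σx)²)(nΣy²−(Σy)²)]
  nΣx²−(Σx)² = 7·233 − 1369 = 262;  nΣy²−(Σy)² = 7·1940 − 8836 = 4744
  √(262·4744) = √1242928 = 1114.8668
r = -944 / 1114.8668 = -0.8467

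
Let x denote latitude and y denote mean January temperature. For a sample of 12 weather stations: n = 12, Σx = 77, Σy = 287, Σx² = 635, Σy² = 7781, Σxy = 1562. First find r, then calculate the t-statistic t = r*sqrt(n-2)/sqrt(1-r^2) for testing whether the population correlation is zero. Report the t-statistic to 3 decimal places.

Numerator: nΣxy − (Σx)(Σy) = 12·1562 − (77)(287) = -3355
Denominator: √[(nΣx²−(Σx)²)(nΣy²−(Σy)²)]
  nΣx²−(Σx)² = 12·635 − 5929 = 1691;  nΣy²−(Σy)² = 12·7781 − 82369 = 11003
  √(1691·11003) = √18606073 = 4313.4757
r = -3355 / 4313.4757 = -0.7778
t = r·√(n−2)/√(1−r²) = -0.7778·√10 / √(1−0.604973) = -2.459620 / 0.628512 = -3.913

-3.913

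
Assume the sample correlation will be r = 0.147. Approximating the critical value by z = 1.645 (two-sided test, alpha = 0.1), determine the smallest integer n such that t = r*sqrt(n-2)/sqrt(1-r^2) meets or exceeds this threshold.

125

r√(n−2)/√(1−r²) ≥ 1.645  ⇔  n−2 ≥ (1.645)²·(1−r²)/r²
(1−r²)/r² = (1−0.021609)/0.021609 = 45.2770
n ≥ 2 + 2.706025·45.2770 = 2 + 122.5207 = 124.5207
⌈124.5207⌉ = 125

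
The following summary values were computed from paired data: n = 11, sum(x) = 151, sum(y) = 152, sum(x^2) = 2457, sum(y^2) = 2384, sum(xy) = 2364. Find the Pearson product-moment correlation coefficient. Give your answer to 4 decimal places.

0.8405

S_xy = nΣxy − ΣxΣy = 11·2364 − 151·152 = 26004 − 22952 = 3052
S_xx = nΣx² − (Σx)² = 11·2457 − 151² = 27027 − 22801 = 4226
S_yy = nΣy² − (Σy)² = 11·2384 − 152² = 26224 − 23104 = 3120
r = S_xy / √(S_xx·S_yy) = 3052 / √(4226·3120) = 3052 / √13185120 = 3052 / 3631.1321 = 0.8405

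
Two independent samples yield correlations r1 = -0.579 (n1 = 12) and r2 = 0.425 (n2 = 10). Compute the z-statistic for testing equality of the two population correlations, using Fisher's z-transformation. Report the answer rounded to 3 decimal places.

-2.212

Fisher z-transforms: z1 = atanh(-0.579) = -0.660957, z2 = atanh(0.425) = 0.453779; difference d = -1.114736
Var(d) = 1/9 + 1/7 = 0.1111111 + 0.1428571 = 0.2539682
z = d/√Var(d) = -1.114736 / √0.2539682 = -1.114736 / 0.503953 = -2.212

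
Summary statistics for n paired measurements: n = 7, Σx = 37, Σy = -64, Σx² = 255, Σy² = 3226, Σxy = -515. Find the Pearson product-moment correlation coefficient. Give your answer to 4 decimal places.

S_xy = nΣxy − ΣxΣy = 7·(-515) − 37·(-64) = -3605 − (-2368) = -1237
S_xx = nΣx² − (Σx)² = 7·255 − 37² = 1785 − 1369 = 416
S_yy = nΣy² − (Σy)² = 7·3226 − (-64)² = 22582 − 4096 = 18486
r = S_xy / √(S_xx·S_yy) = -1237 / √(416·18486) = -1237 / √7690176 = -1237 / 2773.1167 = -0.4461

-0.4461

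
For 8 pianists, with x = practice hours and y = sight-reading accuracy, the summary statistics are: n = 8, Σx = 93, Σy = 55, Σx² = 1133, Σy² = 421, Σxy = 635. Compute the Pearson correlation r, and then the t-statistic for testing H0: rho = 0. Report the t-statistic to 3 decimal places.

-0.228

S_xy = nΣxy − ΣxΣy = 8·635 − 93·55 = 5080 − 5115 = -35
S_xx = nΣx² − (Σx)² = 8·1133 − 93² = 9064 − 8649 = 415
S_yy = nΣy² − (Σy)² = 8·421 − 55² = 3368 − 3025 = 343
r = S_xy / √(S_xx·S_yy) = -35 / √(415·343) = -35 / √142345 = -35 / 377.2864 = -0.0928
t = r·√(n−2)/√(1−r²) = -0.0928·√6 / √(1−0.008612) = -0.227313 / 0.995685 = -0.228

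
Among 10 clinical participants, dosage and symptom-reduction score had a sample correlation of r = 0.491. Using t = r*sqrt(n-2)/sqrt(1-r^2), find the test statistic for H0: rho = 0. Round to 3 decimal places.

1.594

1 − r² = 1 − 0.241081 = 0.758919;  √(1−r²) = 0.871160
√(n−2) = √8 = 2.828427
t = r·√(n−2)/√(1−r²) = 0.491 · 2.828427 / 0.871160 = 1.594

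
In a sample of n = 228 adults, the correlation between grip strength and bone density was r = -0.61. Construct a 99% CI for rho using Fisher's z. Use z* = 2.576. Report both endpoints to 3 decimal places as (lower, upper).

Fisher z: z_r = atanh(r) = ½·ln((1+(-0.61))/(1−(-0.61))) = -0.708921
SE(z) = 1/√(n−3) = 1/√225 = 0.066667
99% ⇒ z* = 2.576; margin = 2.576·0.066667 = 0.171734
CI on z-scale: (-0.880655, -0.537187)
Back-transform: tanh(-0.880655) = -0.706747, tanh(-0.537187) = -0.490856

(-0.707, -0.491)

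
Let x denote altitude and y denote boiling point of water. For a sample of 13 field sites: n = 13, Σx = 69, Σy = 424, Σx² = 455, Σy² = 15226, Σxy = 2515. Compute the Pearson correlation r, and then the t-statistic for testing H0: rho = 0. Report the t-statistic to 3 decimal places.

Numerator: nΣxy − (Σx)(Σy) = 13·2515 − (69)(424) = 3439
Denominator: √[(nΣx²−(Σx)²)(nΣy²−(Σy)²)]
  nΣx²−(Σx)² = 13·455 − 4761 = 1154;  nΣy²−(Σy)² = 13·15226 − 179776 = 18162
  √(1154·18162) = √20958948 = 4578.0944
r = 3439 / 4578.0944 = 0.7512
t = r·√(n−2)/√(1−r²) = 0.7512·√11 / √(1−0.564301) = 2.491449 / 0.660075 = 3.774

3.774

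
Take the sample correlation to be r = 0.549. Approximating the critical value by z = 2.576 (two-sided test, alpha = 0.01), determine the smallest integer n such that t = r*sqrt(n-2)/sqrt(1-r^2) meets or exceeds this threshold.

Need r·√(n−2)/√(1−r²) ≥ 2.576
√(n−2) ≥ 2.576·√(1−0.301401) / 0.549 = 2.576·0.835822 / 0.549 = 3.9218
n−2 ≥ 15.3805  ⇒  n ≥ 17.3805
Smallest integer n = 18

18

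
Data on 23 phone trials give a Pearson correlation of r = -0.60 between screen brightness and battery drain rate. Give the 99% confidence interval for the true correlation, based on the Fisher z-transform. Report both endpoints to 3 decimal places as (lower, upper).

z_r = atanh(-0.60) = -0.693147;  SE = 1/√(n−3) = 1/√20 = 0.223607
z-limits: -0.693147 ± 2.576·0.223607 = -0.693147 ± 0.576012 = [-1.269159, -0.117135]
ρ-limits: (tanh -1.269159, tanh -0.117135) = (-0.854, -0.117)

(-0.854, -0.117)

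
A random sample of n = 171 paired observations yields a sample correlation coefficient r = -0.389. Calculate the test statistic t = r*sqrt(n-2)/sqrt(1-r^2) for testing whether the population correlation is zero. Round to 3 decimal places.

1 − r² = 1 − 0.151321 = 0.848679;  √(1−r²) = 0.921238
√(n−2) = √169 = 13.000000
t = r·√(n−2)/√(1−r²) = -0.389 · 13.000000 / 0.921238 = -5.489

-5.489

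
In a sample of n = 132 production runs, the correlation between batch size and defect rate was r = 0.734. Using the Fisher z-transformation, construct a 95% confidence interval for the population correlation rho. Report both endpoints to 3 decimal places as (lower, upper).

z_r = atanh(0.734) = 0.937345;  SE = 1/√(n−3) = 1/√129 = 0.088045
z-limits: 0.937345 ± 1.960·0.088045 = 0.937345 ± 0.172568 = [0.764777, 1.109913]
ρ-limits: (tanh 0.764777, tanh 1.109913) = (0.644, 0.804)

(0.644, 0.804)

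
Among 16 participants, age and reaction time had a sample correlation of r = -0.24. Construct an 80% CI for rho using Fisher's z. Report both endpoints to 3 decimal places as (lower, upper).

(-0.537, 0.110)

Fisher z: z_r = atanh(r) = ½·ln((1+(-0.24))/(1−(-0.24))) = -0.244774
SE(z) = 1/√(n−3) = 1/√13 = 0.277350
80% ⇒ z* = 1.282; margin = 1.282·0.277350 = 0.355563
CI on z-scale: (-0.600337, 0.110789)
Back-transform: tanh(-0.600337) = -0.537289, tanh(0.110789) = 0.110338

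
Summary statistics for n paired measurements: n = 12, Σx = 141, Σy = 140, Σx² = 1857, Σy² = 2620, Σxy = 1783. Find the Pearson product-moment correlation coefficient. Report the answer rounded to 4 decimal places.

0.3105

Numerator: nΣxy − (Σx)(Σy) = 12·1783 − (141)(140) = 1656
Denominator: √[(nΣx²−(Σx)²)(nΣy²−(Σy)²)]
  nΣx²−(Σx)² = 12·1857 − 19881 = 2403;  nΣy²−(Σy)² = 12·2620 − 19600 = 11840
  √(2403·11840) = √28451520 = 5333.9966
r = 1656 / 5333.9966 = 0.3105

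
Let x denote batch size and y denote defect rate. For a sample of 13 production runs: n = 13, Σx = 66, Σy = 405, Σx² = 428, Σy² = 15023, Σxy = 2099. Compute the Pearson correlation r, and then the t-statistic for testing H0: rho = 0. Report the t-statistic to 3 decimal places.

0.302

Numerator: nΣxy − (Σx)(Σy) = 13·2099 − (66)(405) = 557
Denominator: √[(nΣx²−(Σx)²)(nΣy²−(Σy)²)]
  nΣx²−(Σx)² = 13·428 − 4356 = 1208;  nΣy²−(Σy)² = 13·15023 − 164025 = 31274
  √(1208·31274) = √37778992 = 6146.4617
r = 557 / 6146.4617 = 0.0906
t = r·√(n−2)/√(1−r²) = 0.0906·√11 / √(1−0.008208) = 0.300486 / 0.995888 = 0.302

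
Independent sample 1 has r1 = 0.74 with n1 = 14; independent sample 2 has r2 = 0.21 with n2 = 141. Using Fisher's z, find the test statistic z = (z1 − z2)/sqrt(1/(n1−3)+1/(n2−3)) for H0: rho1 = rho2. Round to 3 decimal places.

2.353

Fisher z-transforms: z1 = atanh(0.74) = 0.950479, z2 = atanh(0.21) = 0.213171; difference d = 0.737308
Var(d) = 1/11 + 1/138 = 0.0909091 + 0.0072464 = 0.0981555
z = d/√Var(d) = 0.737308 / √0.0981555 = 0.737308 / 0.313298 = 2.353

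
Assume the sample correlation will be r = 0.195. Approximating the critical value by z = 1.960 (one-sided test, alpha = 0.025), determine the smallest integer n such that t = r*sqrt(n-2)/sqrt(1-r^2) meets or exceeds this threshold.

100

Need r·√(n−2)/√(1−r²) ≥ 1.960
√(n−2) ≥ 1.960·√(1−0.038025) / 0.195 = 1.960·0.980803 / 0.195 = 9.8583
n−2 ≥ 97.1861  ⇒  n ≥ 99.1861
Smallest integer n = 100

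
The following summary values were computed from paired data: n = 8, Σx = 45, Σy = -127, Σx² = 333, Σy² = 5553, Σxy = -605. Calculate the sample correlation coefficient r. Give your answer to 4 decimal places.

0.2058

S_xy = nΣxy − ΣxΣy = 8·(-605) − 45·(-127) = -4840 − (-5715) = 875
S_xx = nΣx² − (Σx)² = 8·333 − 45² = 2664 − 2025 = 639
S_yy = nΣy² − (Σy)² = 8·5553 − (-127)² = 44424 − 16129 = 28295
r = S_xy / √(S_xx·S_yy) = 875 / √(639·28295) = 875 / √18080505 = 875 / 4252.1177 = 0.2058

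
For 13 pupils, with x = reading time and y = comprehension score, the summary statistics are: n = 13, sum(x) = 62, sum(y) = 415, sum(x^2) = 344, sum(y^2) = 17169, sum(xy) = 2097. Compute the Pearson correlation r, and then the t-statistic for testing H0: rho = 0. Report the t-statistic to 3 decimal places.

0.932

S_xy = nΣxy − ΣxΣy = 13·2097 − 62·415 = 27261 − 25730 = 1531
S_xx = nΣx² − (Σx)² = 13·344 − 62² = 4472 − 3844 = 628
S_yy = nΣy² − (Σy)² = 13·17169 − 415² = 223197 − 172225 = 50972
r = S_xy / √(S_xx·S_yy) = 1531 / √(628·50972) = 1531 / √32010416 = 1531 / 5657.7748 = 0.2706
t = r·√(n−2)/√(1−r²) = 0.2706·√11 / √(1−0.073224) = 0.897479 / 0.962692 = 0.932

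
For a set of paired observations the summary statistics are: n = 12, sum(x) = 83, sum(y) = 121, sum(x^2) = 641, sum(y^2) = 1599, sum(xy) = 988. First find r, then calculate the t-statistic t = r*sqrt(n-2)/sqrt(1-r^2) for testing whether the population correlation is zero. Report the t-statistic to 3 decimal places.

S_xy = nΣxy − ΣxΣy = 12·988 − 83·121 = 11856 − 10043 = 1813
S_xx = nΣx² − (Σx)² = 12·641 − 83² = 7692 − 6889 = 803
S_yy = nΣy² − (Σy)² = 12·1599 − 121² = 19188 − 14641 = 4547
r = S_xy / √(S_xx·S_yy) = 1813 / √(803·4547) = 1813 / √3651241 = 1813 / 1910.8221 = 0.9488
t = r·√(n−2)/√(1−r²) = 0.9488·√10 / √(1−0.900221) = 3.000369 / 0.315878 = 9.499

9.499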